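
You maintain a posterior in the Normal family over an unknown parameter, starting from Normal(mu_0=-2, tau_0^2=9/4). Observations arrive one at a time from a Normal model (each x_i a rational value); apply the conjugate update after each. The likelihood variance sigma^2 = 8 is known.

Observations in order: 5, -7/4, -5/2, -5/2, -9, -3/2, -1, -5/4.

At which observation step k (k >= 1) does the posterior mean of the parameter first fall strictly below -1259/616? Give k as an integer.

obs 1: x=5 → posterior Normal(-19/41, 72/41)
obs 2: x=-7/4 → posterior Normal(-139/200, 36/25)
obs 3: x=-5/2 → posterior Normal(-229/236, 72/59)
obs 4: x=-5/2 → posterior Normal(-319/272, 18/17)
obs 5: x=-9 → posterior Normal(-643/308, 72/77)
obs 6: x=-3/2 → posterior Normal(-697/344, 36/43)
obs 7: x=-1 → posterior Normal(-733/380, 72/95)
obs 8: x=-5/4 → posterior Normal(-389/208, 9/13)

k = 5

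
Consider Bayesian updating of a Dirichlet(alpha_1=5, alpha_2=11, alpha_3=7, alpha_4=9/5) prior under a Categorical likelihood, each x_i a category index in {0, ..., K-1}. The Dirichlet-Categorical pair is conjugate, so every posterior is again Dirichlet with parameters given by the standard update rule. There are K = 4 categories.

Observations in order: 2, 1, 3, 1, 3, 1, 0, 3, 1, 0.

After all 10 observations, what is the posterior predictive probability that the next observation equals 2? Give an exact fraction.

obs 1: x=2 → posterior Dirichlet(5, 11, 8, 9/5)
obs 2: x=1 → posterior Dirichlet(5, 12, 8, 9/5)
obs 3: x=3 → posterior Dirichlet(5, 12, 8, 14/5)
obs 4: x=1 → posterior Dirichlet(5, 13, 8, 14/5)
obs 5: x=3 → posterior Dirichlet(5, 13, 8, 19/5)
obs 6: x=1 → posterior Dirichlet(5, 14, 8, 19/5)
obs 7: x=0 → posterior Dirichlet(6, 14, 8, 19/5)
obs 8: x=3 → posterior Dirichlet(6, 14, 8, 24/5)
obs 9: x=1 → posterior Dirichlet(6, 15, 8, 24/5)
obs 10: x=0 → posterior Dirichlet(7, 15, 8, 24/5)

20/87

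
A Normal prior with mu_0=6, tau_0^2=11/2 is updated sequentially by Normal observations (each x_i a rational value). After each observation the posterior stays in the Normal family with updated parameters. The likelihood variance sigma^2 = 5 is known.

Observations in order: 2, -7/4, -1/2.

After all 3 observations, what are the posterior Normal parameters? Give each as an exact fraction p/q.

obs 1: x=2 → posterior Normal(82/21, 55/21)
obs 2: x=-7/4 → posterior Normal(251/128, 55/32)
obs 3: x=-1/2 → posterior Normal(229/172, 55/43)

mu_0=229/172, tau_0^2=55/43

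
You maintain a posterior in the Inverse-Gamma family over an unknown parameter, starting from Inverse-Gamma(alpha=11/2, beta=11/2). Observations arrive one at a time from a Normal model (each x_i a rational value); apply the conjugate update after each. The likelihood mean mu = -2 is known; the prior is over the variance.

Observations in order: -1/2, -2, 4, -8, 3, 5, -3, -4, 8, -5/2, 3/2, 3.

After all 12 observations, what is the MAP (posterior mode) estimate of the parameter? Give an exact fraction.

obs 1: x=-1/2 → posterior Inverse-Gamma(6, 53/8)
obs 2: x=-2 → posterior Inverse-Gamma(13/2, 53/8)
obs 3: x=4 → posterior Inverse-Gamma(7, 197/8)
obs 4: x=-8 → posterior Inverse-Gamma(15/2, 341/8)
obs 5: x=3 → posterior Inverse-Gamma(8, 441/8)
obs 6: x=5 → posterior Inverse-Gamma(17/2, 637/8)
obs 7: x=-3 → posterior Inverse-Gamma(9, 641/8)
obs 8: x=-4 → posterior Inverse-Gamma(19/2, 657/8)
obs 9: x=8 → posterior Inverse-Gamma(10, 1057/8)
obs 10: x=-5/2 → posterior Inverse-Gamma(21/2, 529/4)
obs 11: x=3/2 → posterior Inverse-Gamma(11, 1107/8)
obs 12: x=3 → posterior Inverse-Gamma(23/2, 1207/8)

1207/100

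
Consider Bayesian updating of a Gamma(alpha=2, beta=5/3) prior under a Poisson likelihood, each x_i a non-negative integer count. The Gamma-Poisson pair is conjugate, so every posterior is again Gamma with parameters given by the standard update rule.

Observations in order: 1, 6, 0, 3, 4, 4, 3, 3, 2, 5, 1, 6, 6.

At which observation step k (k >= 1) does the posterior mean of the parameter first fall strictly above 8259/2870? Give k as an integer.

obs 1: x=1 → posterior Gamma(3, 8/3)
obs 2: x=6 → posterior Gamma(9, 11/3)
obs 3: x=0 → posterior Gamma(9, 14/3)
obs 4: x=3 → posterior Gamma(12, 17/3)
obs 5: x=4 → posterior Gamma(16, 20/3)
obs 6: x=4 → posterior Gamma(20, 23/3)
obs 7: x=3 → posterior Gamma(23, 26/3)
obs 8: x=3 → posterior Gamma(26, 29/3)
obs 9: x=2 → posterior Gamma(28, 32/3)
obs 10: x=5 → posterior Gamma(33, 35/3)
obs 11: x=1 → posterior Gamma(34, 38/3)
obs 12: x=6 → posterior Gamma(40, 41/3)
obs 13: x=6 → posterior Gamma(46, 44/3)

k = 12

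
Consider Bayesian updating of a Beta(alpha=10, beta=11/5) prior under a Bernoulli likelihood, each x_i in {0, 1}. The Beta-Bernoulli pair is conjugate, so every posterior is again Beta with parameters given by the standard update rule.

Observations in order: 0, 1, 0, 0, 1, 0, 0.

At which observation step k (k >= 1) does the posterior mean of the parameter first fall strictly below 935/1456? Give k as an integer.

k = 7

obs 1: x=0 → posterior Beta(10, 16/5)
obs 2: x=1 → posterior Beta(11, 16/5)
obs 3: x=0 → posterior Beta(11, 21/5)
obs 4: x=0 → posterior Beta(11, 26/5)
obs 5: x=1 → posterior Beta(12, 26/5)
obs 6: x=0 → posterior Beta(12, 31/5)
obs 7: x=0 → posterior Beta(12, 36/5)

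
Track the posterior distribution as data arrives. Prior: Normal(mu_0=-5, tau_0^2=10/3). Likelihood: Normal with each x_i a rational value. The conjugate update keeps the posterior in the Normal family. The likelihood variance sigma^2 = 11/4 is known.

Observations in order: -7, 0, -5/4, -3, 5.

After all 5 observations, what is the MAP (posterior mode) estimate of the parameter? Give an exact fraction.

-415/233

obs 1: x=-7 → posterior Normal(-445/73, 110/73)
obs 2: x=0 → posterior Normal(-445/113, 110/113)
obs 3: x=-5/4 → posterior Normal(-55/17, 110/153)
obs 4: x=-3 → posterior Normal(-615/193, 110/193)
obs 5: x=5 → posterior Normal(-415/233, 110/233)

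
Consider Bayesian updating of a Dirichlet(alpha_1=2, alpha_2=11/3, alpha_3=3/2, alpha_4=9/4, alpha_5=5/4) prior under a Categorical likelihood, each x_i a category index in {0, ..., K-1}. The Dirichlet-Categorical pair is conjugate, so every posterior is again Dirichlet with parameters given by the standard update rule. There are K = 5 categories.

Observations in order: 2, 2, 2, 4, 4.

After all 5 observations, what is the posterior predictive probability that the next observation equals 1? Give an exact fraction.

obs 1: x=2 → posterior Dirichlet(2, 11/3, 5/2, 9/4, 5/4)
obs 2: x=2 → posterior Dirichlet(2, 11/3, 7/2, 9/4, 5/4)
obs 3: x=2 → posterior Dirichlet(2, 11/3, 9/2, 9/4, 5/4)
obs 4: x=4 → posterior Dirichlet(2, 11/3, 9/2, 9/4, 9/4)
obs 5: x=4 → posterior Dirichlet(2, 11/3, 9/2, 9/4, 13/4)

11/47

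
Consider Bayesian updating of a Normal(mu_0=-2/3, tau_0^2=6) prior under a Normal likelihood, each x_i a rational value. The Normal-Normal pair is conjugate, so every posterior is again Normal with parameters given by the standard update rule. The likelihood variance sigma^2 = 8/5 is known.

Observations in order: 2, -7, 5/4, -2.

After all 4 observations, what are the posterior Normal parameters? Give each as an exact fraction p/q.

mu_0=-1067/768, tau_0^2=3/8

obs 1: x=2 → posterior Normal(82/57, 24/19)
obs 2: x=-7 → posterior Normal(-233/102, 12/17)
obs 3: x=5/4 → posterior Normal(-101/84, 24/49)
obs 4: x=-2 → posterior Normal(-1067/768, 3/8)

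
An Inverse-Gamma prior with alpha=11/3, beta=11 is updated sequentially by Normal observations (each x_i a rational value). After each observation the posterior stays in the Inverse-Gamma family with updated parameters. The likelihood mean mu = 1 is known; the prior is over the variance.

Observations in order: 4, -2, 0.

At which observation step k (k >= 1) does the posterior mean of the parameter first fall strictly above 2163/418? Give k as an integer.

obs 1: x=4 → posterior Inverse-Gamma(25/6, 31/2)
obs 2: x=-2 → posterior Inverse-Gamma(14/3, 20)
obs 3: x=0 → posterior Inverse-Gamma(31/6, 41/2)

k = 2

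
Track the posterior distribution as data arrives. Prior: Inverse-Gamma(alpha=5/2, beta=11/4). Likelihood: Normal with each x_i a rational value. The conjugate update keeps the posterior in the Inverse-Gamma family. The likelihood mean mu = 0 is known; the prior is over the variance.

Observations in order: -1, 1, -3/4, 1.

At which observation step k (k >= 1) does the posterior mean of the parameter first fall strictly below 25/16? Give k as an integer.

k = 2

obs 1: x=-1 → posterior Inverse-Gamma(3, 13/4)
obs 2: x=1 → posterior Inverse-Gamma(7/2, 15/4)
obs 3: x=-3/4 → posterior Inverse-Gamma(4, 129/32)
obs 4: x=1 → posterior Inverse-Gamma(9/2, 145/32)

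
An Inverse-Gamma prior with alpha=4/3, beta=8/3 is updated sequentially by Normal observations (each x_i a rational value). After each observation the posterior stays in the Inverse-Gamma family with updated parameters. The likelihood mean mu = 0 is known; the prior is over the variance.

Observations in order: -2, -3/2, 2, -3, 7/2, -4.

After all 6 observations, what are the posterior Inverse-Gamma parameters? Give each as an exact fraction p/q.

obs 1: x=-2 → posterior Inverse-Gamma(11/6, 14/3)
obs 2: x=-3/2 → posterior Inverse-Gamma(7/3, 139/24)
obs 3: x=2 → posterior Inverse-Gamma(17/6, 187/24)
obs 4: x=-3 → posterior Inverse-Gamma(10/3, 295/24)
obs 5: x=7/2 → posterior Inverse-Gamma(23/6, 221/12)
obs 6: x=-4 → posterior Inverse-Gamma(13/3, 317/12)

alpha=13/3, beta=317/12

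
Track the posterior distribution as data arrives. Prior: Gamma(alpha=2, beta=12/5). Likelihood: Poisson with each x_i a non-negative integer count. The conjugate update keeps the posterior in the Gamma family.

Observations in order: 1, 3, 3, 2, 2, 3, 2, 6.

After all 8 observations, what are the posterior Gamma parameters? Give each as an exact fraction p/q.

obs 1: x=1 → posterior Gamma(3, 17/5)
obs 2: x=3 → posterior Gamma(6, 22/5)
obs 3: x=3 → posterior Gamma(9, 27/5)
obs 4: x=2 → posterior Gamma(11, 32/5)
obs 5: x=2 → posterior Gamma(13, 37/5)
obs 6: x=3 → posterior Gamma(16, 42/5)
obs 7: x=2 → posterior Gamma(18, 47/5)
obs 8: x=6 → posterior Gamma(24, 52/5)

alpha=24, beta=52/5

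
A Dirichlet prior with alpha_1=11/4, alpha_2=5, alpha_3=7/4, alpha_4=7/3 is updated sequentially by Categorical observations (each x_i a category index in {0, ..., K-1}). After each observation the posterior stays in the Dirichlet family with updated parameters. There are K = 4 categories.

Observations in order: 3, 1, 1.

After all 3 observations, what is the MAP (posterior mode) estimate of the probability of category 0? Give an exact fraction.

21/130

obs 1: x=3 → posterior Dirichlet(11/4, 5, 7/4, 10/3)
obs 2: x=1 → posterior Dirichlet(11/4, 6, 7/4, 10/3)
obs 3: x=1 → posterior Dirichlet(11/4, 7, 7/4, 10/3)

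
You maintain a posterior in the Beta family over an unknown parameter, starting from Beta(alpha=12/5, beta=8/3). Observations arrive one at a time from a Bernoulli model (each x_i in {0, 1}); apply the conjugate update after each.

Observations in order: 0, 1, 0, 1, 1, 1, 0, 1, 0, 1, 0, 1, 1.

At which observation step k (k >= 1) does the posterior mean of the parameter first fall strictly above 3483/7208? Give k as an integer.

obs 1: x=0 → posterior Beta(12/5, 11/3)
obs 2: x=1 → posterior Beta(17/5, 11/3)
obs 3: x=0 → posterior Beta(17/5, 14/3)
obs 4: x=1 → posterior Beta(22/5, 14/3)
obs 5: x=1 → posterior Beta(27/5, 14/3)
obs 6: x=1 → posterior Beta(32/5, 14/3)
obs 7: x=0 → posterior Beta(32/5, 17/3)
obs 8: x=1 → posterior Beta(37/5, 17/3)
obs 9: x=0 → posterior Beta(37/5, 20/3)
obs 10: x=1 → posterior Beta(42/5, 20/3)
obs 11: x=0 → posterior Beta(42/5, 23/3)
obs 12: x=1 → posterior Beta(47/5, 23/3)
obs 13: x=1 → posterior Beta(52/5, 23/3)

k = 4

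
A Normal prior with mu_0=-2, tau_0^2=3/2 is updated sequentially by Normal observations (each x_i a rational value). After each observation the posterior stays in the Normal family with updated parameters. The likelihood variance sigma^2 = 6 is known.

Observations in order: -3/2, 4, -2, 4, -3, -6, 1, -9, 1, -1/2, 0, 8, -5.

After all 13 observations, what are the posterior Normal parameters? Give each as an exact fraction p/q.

obs 1: x=-3/2 → posterior Normal(-19/10, 6/5)
obs 2: x=4 → posterior Normal(-11/12, 1)
obs 3: x=-2 → posterior Normal(-15/14, 6/7)
obs 4: x=4 → posterior Normal(-7/16, 3/4)
obs 5: x=-3 → posterior Normal(-13/18, 2/3)
obs 6: x=-6 → posterior Normal(-5/4, 3/5)
obs 7: x=1 → posterior Normal(-23/22, 6/11)
obs 8: x=-9 → posterior Normal(-41/24, 1/2)
obs 9: x=1 → posterior Normal(-3/2, 6/13)
obs 10: x=-1/2 → posterior Normal(-10/7, 3/7)
obs 11: x=0 → posterior Normal(-4/3, 2/5)
obs 12: x=8 → posterior Normal(-3/4, 3/8)
obs 13: x=-5 → posterior Normal(-1, 6/17)

mu_0=-1, tau_0^2=6/17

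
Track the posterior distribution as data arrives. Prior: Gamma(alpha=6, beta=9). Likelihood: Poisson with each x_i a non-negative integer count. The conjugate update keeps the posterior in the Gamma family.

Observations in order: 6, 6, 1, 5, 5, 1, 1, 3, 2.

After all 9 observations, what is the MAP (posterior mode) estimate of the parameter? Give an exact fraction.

35/18

obs 1: x=6 → posterior Gamma(12, 10)
obs 2: x=6 → posterior Gamma(18, 11)
obs 3: x=1 → posterior Gamma(19, 12)
obs 4: x=5 → posterior Gamma(24, 13)
obs 5: x=5 → posterior Gamma(29, 14)
obs 6: x=1 → posterior Gamma(30, 15)
obs 7: x=1 → posterior Gamma(31, 16)
obs 8: x=3 → posterior Gamma(34, 17)
obs 9: x=2 → posterior Gamma(36, 18)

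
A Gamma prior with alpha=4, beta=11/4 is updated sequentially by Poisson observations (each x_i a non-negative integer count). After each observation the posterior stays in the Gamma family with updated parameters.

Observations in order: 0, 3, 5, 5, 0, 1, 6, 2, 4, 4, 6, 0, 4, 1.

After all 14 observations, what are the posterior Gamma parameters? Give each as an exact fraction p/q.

obs 1: x=0 → posterior Gamma(4, 15/4)
obs 2: x=3 → posterior Gamma(7, 19/4)
obs 3: x=5 → posterior Gamma(12, 23/4)
obs 4: x=5 → posterior Gamma(17, 27/4)
obs 5: x=0 → posterior Gamma(17, 31/4)
obs 6: x=1 → posterior Gamma(18, 35/4)
obs 7: x=6 → posterior Gamma(24, 39/4)
obs 8: x=2 → posterior Gamma(26, 43/4)
obs 9: x=4 → posterior Gamma(30, 47/4)
obs 10: x=4 → posterior Gamma(34, 51/4)
obs 11: x=6 → posterior Gamma(40, 55/4)
obs 12: x=0 → posterior Gamma(40, 59/4)
obs 13: x=4 → posterior Gamma(44, 63/4)
obs 14: x=1 → posterior Gamma(45, 67/4)

alpha=45, beta=67/4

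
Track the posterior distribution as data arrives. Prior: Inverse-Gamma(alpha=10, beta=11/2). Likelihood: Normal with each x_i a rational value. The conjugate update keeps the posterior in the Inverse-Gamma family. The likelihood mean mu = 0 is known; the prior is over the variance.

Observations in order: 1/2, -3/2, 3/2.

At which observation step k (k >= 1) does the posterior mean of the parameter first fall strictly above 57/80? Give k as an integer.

obs 1: x=1/2 → posterior Inverse-Gamma(21/2, 45/8)
obs 2: x=-3/2 → posterior Inverse-Gamma(11, 27/4)
obs 3: x=3/2 → posterior Inverse-Gamma(23/2, 63/8)

k = 3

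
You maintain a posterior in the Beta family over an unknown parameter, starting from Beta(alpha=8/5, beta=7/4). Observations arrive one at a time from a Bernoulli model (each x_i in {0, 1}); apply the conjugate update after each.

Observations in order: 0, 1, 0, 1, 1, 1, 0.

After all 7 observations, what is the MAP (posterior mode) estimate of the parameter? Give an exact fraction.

obs 1: x=0 → posterior Beta(8/5, 11/4)
obs 2: x=1 → posterior Beta(13/5, 11/4)
obs 3: x=0 → posterior Beta(13/5, 15/4)
obs 4: x=1 → posterior Beta(18/5, 15/4)
obs 5: x=1 → posterior Beta(23/5, 15/4)
obs 6: x=1 → posterior Beta(28/5, 15/4)
obs 7: x=0 → posterior Beta(28/5, 19/4)

92/167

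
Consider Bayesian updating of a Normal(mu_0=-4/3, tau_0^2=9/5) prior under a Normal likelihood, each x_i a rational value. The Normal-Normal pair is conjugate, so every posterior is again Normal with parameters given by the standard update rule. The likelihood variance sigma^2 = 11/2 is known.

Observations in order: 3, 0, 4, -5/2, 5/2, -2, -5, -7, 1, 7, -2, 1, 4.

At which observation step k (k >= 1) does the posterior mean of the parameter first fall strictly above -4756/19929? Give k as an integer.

obs 1: x=3 → posterior Normal(-58/219, 99/73)
obs 2: x=0 → posterior Normal(-58/273, 99/91)
obs 3: x=4 → posterior Normal(158/327, 99/109)
obs 4: x=-5/2 → posterior Normal(23/381, 99/127)
obs 5: x=5/2 → posterior Normal(158/435, 99/145)
obs 6: x=-2 → posterior Normal(50/489, 99/163)
obs 7: x=-5 → posterior Normal(-220/543, 99/181)
obs 8: x=-7 → posterior Normal(-598/597, 99/199)
obs 9: x=1 → posterior Normal(-544/651, 99/217)
obs 10: x=7 → posterior Normal(-166/705, 99/235)
obs 11: x=-2 → posterior Normal(-274/759, 9/23)
obs 12: x=1 → posterior Normal(-220/813, 99/271)
obs 13: x=4 → posterior Normal(-4/867, 99/289)

k = 2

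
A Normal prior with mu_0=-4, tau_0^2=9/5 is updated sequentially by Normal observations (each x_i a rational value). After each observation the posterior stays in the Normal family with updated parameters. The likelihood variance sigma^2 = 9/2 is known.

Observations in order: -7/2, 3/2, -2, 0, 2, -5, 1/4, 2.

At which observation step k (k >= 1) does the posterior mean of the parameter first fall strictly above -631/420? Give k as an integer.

k = 8

obs 1: x=-7/2 → posterior Normal(-27/7, 9/7)
obs 2: x=3/2 → posterior Normal(-8/3, 1)
obs 3: x=-2 → posterior Normal(-28/11, 9/11)
obs 4: x=0 → posterior Normal(-28/13, 9/13)
obs 5: x=2 → posterior Normal(-8/5, 3/5)
obs 6: x=-5 → posterior Normal(-2, 9/17)
obs 7: x=1/4 → posterior Normal(-67/38, 9/19)
obs 8: x=2 → posterior Normal(-59/42, 3/7)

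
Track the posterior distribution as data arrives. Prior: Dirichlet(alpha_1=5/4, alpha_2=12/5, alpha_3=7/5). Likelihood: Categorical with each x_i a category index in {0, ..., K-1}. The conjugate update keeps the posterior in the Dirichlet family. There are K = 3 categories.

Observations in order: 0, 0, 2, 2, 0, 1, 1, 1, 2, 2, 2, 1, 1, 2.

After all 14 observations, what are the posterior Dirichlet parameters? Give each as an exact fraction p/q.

alpha_1=17/4, alpha_2=37/5, alpha_3=37/5

obs 1: x=0 → posterior Dirichlet(9/4, 12/5, 7/5)
obs 2: x=0 → posterior Dirichlet(13/4, 12/5, 7/5)
obs 3: x=2 → posterior Dirichlet(13/4, 12/5, 12/5)
obs 4: x=2 → posterior Dirichlet(13/4, 12/5, 17/5)
obs 5: x=0 → posterior Dirichlet(17/4, 12/5, 17/5)
obs 6: x=1 → posterior Dirichlet(17/4, 17/5, 17/5)
obs 7: x=1 → posterior Dirichlet(17/4, 22/5, 17/5)
obs 8: x=1 → posterior Dirichlet(17/4, 27/5, 17/5)
obs 9: x=2 → posterior Dirichlet(17/4, 27/5, 22/5)
obs 10: x=2 → posterior Dirichlet(17/4, 27/5, 27/5)
obs 11: x=2 → posterior Dirichlet(17/4, 27/5, 32/5)
obs 12: x=1 → posterior Dirichlet(17/4, 32/5, 32/5)
obs 13: x=1 → posterior Dirichlet(17/4, 37/5, 32/5)
obs 14: x=2 → posterior Dirichlet(17/4, 37/5, 37/5)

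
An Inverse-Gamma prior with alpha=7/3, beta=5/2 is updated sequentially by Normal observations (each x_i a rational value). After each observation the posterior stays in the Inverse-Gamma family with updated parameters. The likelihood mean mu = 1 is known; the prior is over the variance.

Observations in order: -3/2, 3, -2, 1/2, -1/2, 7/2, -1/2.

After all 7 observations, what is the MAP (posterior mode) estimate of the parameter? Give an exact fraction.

obs 1: x=-3/2 → posterior Inverse-Gamma(17/6, 45/8)
obs 2: x=3 → posterior Inverse-Gamma(10/3, 61/8)
obs 3: x=-2 → posterior Inverse-Gamma(23/6, 97/8)
obs 4: x=1/2 → posterior Inverse-Gamma(13/3, 49/4)
obs 5: x=-1/2 → posterior Inverse-Gamma(29/6, 107/8)
obs 6: x=7/2 → posterior Inverse-Gamma(16/3, 33/2)
obs 7: x=-1/2 → posterior Inverse-Gamma(35/6, 141/8)

423/164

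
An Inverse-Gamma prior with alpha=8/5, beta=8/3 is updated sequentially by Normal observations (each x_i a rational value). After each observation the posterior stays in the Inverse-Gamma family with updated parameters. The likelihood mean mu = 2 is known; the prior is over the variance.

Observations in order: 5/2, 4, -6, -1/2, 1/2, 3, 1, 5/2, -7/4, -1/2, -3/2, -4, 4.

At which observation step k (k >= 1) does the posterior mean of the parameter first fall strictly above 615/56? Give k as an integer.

obs 1: x=5/2 → posterior Inverse-Gamma(21/10, 67/24)
obs 2: x=4 → posterior Inverse-Gamma(13/5, 115/24)
obs 3: x=-6 → posterior Inverse-Gamma(31/10, 883/24)
obs 4: x=-1/2 → posterior Inverse-Gamma(18/5, 479/12)
obs 5: x=1/2 → posterior Inverse-Gamma(41/10, 985/24)
obs 6: x=3 → posterior Inverse-Gamma(23/5, 997/24)
obs 7: x=1 → posterior Inverse-Gamma(51/10, 1009/24)
obs 8: x=5/2 → posterior Inverse-Gamma(28/5, 253/6)
obs 9: x=-7/4 → posterior Inverse-Gamma(61/10, 4723/96)
obs 10: x=-1/2 → posterior Inverse-Gamma(33/5, 5023/96)
obs 11: x=-3/2 → posterior Inverse-Gamma(71/10, 5611/96)
obs 12: x=-4 → posterior Inverse-Gamma(38/5, 7339/96)
obs 13: x=4 → posterior Inverse-Gamma(81/10, 7531/96)

k = 3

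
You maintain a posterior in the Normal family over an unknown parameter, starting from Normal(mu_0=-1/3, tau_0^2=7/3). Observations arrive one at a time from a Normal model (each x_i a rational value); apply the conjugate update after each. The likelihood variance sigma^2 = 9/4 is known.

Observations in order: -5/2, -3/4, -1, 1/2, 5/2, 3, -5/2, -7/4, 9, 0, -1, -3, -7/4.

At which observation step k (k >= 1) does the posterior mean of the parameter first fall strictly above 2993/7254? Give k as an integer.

k = 9

obs 1: x=-5/2 → posterior Normal(-79/55, 63/55)
obs 2: x=-3/4 → posterior Normal(-100/83, 63/83)
obs 3: x=-1 → posterior Normal(-128/111, 21/37)
obs 4: x=1/2 → posterior Normal(-114/139, 63/139)
obs 5: x=5/2 → posterior Normal(-44/167, 63/167)
obs 6: x=3 → posterior Normal(8/39, 21/65)
obs 7: x=-5/2 → posterior Normal(-30/223, 63/223)
obs 8: x=-7/4 → posterior Normal(-79/251, 63/251)
obs 9: x=9 → posterior Normal(173/279, 7/31)
obs 10: x=0 → posterior Normal(173/307, 63/307)
obs 11: x=-1 → posterior Normal(29/67, 63/335)
obs 12: x=-3 → posterior Normal(61/363, 21/121)
obs 13: x=-7/4 → posterior Normal(12/391, 63/391)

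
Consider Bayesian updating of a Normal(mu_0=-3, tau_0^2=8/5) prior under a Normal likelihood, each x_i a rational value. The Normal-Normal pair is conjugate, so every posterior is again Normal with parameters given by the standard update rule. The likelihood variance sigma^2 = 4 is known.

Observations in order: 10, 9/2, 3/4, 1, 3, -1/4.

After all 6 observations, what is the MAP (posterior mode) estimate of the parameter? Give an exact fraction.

23/17

obs 1: x=10 → posterior Normal(5/7, 8/7)
obs 2: x=9/2 → posterior Normal(14/9, 8/9)
obs 3: x=3/4 → posterior Normal(31/22, 8/11)
obs 4: x=1 → posterior Normal(35/26, 8/13)
obs 5: x=3 → posterior Normal(47/30, 8/15)
obs 6: x=-1/4 → posterior Normal(23/17, 8/17)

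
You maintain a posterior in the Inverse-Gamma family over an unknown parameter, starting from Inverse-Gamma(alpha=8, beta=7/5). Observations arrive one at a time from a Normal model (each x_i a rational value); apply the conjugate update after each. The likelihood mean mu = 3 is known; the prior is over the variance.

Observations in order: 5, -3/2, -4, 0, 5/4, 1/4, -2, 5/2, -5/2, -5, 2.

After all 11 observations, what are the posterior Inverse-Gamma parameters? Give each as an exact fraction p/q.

alpha=27/2, beta=8647/80

obs 1: x=5 → posterior Inverse-Gamma(17/2, 17/5)
obs 2: x=-3/2 → posterior Inverse-Gamma(9, 541/40)
obs 3: x=-4 → posterior Inverse-Gamma(19/2, 1521/40)
obs 4: x=0 → posterior Inverse-Gamma(10, 1701/40)
obs 5: x=5/4 → posterior Inverse-Gamma(21/2, 7049/160)
obs 6: x=1/4 → posterior Inverse-Gamma(11, 3827/80)
obs 7: x=-2 → posterior Inverse-Gamma(23/2, 4827/80)
obs 8: x=5/2 → posterior Inverse-Gamma(12, 4837/80)
obs 9: x=-5/2 → posterior Inverse-Gamma(25/2, 6047/80)
obs 10: x=-5 → posterior Inverse-Gamma(13, 8607/80)
obs 11: x=2 → posterior Inverse-Gamma(27/2, 8647/80)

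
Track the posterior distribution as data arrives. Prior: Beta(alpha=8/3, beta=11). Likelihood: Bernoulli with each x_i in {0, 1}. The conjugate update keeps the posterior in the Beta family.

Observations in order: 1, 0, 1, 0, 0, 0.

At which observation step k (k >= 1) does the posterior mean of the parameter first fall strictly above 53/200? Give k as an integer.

obs 1: x=1 → posterior Beta(11/3, 11)
obs 2: x=0 → posterior Beta(11/3, 12)
obs 3: x=1 → posterior Beta(14/3, 12)
obs 4: x=0 → posterior Beta(14/3, 13)
obs 5: x=0 → posterior Beta(14/3, 14)
obs 6: x=0 → posterior Beta(14/3, 15)

k = 3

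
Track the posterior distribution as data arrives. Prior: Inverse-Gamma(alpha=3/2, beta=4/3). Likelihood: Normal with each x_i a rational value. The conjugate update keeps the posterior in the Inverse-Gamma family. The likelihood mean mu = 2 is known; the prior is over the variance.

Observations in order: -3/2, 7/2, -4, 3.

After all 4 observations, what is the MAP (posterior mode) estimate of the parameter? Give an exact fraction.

325/54

obs 1: x=-3/2 → posterior Inverse-Gamma(2, 179/24)
obs 2: x=7/2 → posterior Inverse-Gamma(5/2, 103/12)
obs 3: x=-4 → posterior Inverse-Gamma(3, 319/12)
obs 4: x=3 → posterior Inverse-Gamma(7/2, 325/12)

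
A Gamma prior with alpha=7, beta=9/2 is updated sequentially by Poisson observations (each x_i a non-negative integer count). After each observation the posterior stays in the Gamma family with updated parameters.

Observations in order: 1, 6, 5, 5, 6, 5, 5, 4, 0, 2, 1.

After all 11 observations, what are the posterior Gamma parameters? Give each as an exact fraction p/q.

obs 1: x=1 → posterior Gamma(8, 11/2)
obs 2: x=6 → posterior Gamma(14, 13/2)
obs 3: x=5 → posterior Gamma(19, 15/2)
obs 4: x=5 → posterior Gamma(24, 17/2)
obs 5: x=6 → posterior Gamma(30, 19/2)
obs 6: x=5 → posterior Gamma(35, 21/2)
obs 7: x=5 → posterior Gamma(40, 23/2)
obs 8: x=4 → posterior Gamma(44, 25/2)
obs 9: x=0 → posterior Gamma(44, 27/2)
obs 10: x=2 → posterior Gamma(46, 29/2)
obs 11: x=1 → posterior Gamma(47, 31/2)

alpha=47, beta=31/2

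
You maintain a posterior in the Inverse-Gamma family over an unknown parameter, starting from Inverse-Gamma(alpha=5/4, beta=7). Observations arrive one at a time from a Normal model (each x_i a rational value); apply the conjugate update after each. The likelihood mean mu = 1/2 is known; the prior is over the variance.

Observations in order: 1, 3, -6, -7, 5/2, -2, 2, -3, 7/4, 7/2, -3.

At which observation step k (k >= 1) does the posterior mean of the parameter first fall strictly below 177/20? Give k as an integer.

k = 2

obs 1: x=1 → posterior Inverse-Gamma(7/4, 57/8)
obs 2: x=3 → posterior Inverse-Gamma(9/4, 41/4)
obs 3: x=-6 → posterior Inverse-Gamma(11/4, 251/8)
obs 4: x=-7 → posterior Inverse-Gamma(13/4, 119/2)
obs 5: x=5/2 → posterior Inverse-Gamma(15/4, 123/2)
obs 6: x=-2 → posterior Inverse-Gamma(17/4, 517/8)
obs 7: x=2 → posterior Inverse-Gamma(19/4, 263/4)
obs 8: x=-3 → posterior Inverse-Gamma(21/4, 575/8)
obs 9: x=7/4 → posterior Inverse-Gamma(23/4, 2325/32)
obs 10: x=7/2 → posterior Inverse-Gamma(25/4, 2469/32)
obs 11: x=-3 → posterior Inverse-Gamma(27/4, 2665/32)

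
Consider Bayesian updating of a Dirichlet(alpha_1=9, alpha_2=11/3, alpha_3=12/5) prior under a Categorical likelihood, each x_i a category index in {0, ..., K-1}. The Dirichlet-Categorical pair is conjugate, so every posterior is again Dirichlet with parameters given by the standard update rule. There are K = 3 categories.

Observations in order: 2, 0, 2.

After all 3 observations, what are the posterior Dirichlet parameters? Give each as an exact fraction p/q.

obs 1: x=2 → posterior Dirichlet(9, 11/3, 17/5)
obs 2: x=0 → posterior Dirichlet(10, 11/3, 17/5)
obs 3: x=2 → posterior Dirichlet(10, 11/3, 22/5)

alpha_1=10, alpha_2=11/3, alpha_3=22/5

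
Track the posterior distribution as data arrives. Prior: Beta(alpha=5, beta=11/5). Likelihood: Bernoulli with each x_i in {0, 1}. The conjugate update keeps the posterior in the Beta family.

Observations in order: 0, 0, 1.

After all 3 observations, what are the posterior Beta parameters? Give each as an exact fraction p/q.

obs 1: x=0 → posterior Beta(5, 16/5)
obs 2: x=0 → posterior Beta(5, 21/5)
obs 3: x=1 → posterior Beta(6, 21/5)

alpha=6, beta=21/5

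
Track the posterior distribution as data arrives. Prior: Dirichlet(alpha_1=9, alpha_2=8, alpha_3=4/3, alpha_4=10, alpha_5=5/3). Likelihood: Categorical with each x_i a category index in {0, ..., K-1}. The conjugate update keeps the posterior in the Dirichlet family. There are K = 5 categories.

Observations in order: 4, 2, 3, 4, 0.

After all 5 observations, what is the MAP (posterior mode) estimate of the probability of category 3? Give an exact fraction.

obs 1: x=4 → posterior Dirichlet(9, 8, 4/3, 10, 8/3)
obs 2: x=2 → posterior Dirichlet(9, 8, 7/3, 10, 8/3)
obs 3: x=3 → posterior Dirichlet(9, 8, 7/3, 11, 8/3)
obs 4: x=4 → posterior Dirichlet(9, 8, 7/3, 11, 11/3)
obs 5: x=0 → posterior Dirichlet(10, 8, 7/3, 11, 11/3)

1/3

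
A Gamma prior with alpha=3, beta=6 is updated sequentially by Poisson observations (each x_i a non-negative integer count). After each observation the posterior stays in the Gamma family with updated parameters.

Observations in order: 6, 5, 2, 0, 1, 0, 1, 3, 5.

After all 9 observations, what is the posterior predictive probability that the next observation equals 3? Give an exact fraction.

3102106024923102557659149169921875/20769187434139310514121985316880384

obs 1: x=6 → posterior Gamma(9, 7)
obs 2: x=5 → posterior Gamma(14, 8)
obs 3: x=2 → posterior Gamma(16, 9)
obs 4: x=0 → posterior Gamma(16, 10)
obs 5: x=1 → posterior Gamma(17, 11)
obs 6: x=0 → posterior Gamma(17, 12)
obs 7: x=1 → posterior Gamma(18, 13)
obs 8: x=3 → posterior Gamma(21, 14)
obs 9: x=5 → posterior Gamma(26, 15)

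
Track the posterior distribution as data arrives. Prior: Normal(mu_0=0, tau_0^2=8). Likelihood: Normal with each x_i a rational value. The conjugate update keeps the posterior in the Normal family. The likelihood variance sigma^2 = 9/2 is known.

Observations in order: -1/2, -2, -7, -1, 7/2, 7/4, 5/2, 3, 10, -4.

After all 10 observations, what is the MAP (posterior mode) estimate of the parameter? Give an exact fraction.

obs 1: x=-1/2 → posterior Normal(-8/25, 72/25)
obs 2: x=-2 → posterior Normal(-40/41, 72/41)
obs 3: x=-7 → posterior Normal(-8/3, 24/19)
obs 4: x=-1 → posterior Normal(-168/73, 72/73)
obs 5: x=7/2 → posterior Normal(-112/89, 72/89)
obs 6: x=7/4 → posterior Normal(-4/5, 24/35)
obs 7: x=5/2 → posterior Normal(-4/11, 72/121)
obs 8: x=3 → posterior Normal(4/137, 72/137)
obs 9: x=10 → posterior Normal(164/153, 8/17)
obs 10: x=-4 → posterior Normal(100/169, 72/169)

100/169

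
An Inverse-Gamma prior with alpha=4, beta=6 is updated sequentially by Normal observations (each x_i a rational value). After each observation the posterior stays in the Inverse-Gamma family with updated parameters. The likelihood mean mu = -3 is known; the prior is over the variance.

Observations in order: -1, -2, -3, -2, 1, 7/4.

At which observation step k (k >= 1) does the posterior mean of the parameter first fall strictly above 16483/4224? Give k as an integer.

obs 1: x=-1 → posterior Inverse-Gamma(9/2, 8)
obs 2: x=-2 → posterior Inverse-Gamma(5, 17/2)
obs 3: x=-3 → posterior Inverse-Gamma(11/2, 17/2)
obs 4: x=-2 → posterior Inverse-Gamma(6, 9)
obs 5: x=1 → posterior Inverse-Gamma(13/2, 17)
obs 6: x=7/4 → posterior Inverse-Gamma(7, 905/32)

k = 6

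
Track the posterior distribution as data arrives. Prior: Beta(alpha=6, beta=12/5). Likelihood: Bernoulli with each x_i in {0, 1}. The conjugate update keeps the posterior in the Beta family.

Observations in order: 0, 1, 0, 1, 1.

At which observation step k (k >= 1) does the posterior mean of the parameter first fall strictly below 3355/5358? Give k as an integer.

obs 1: x=0 → posterior Beta(6, 17/5)
obs 2: x=1 → posterior Beta(7, 17/5)
obs 3: x=0 → posterior Beta(7, 22/5)
obs 4: x=1 → posterior Beta(8, 22/5)
obs 5: x=1 → posterior Beta(9, 22/5)

k = 3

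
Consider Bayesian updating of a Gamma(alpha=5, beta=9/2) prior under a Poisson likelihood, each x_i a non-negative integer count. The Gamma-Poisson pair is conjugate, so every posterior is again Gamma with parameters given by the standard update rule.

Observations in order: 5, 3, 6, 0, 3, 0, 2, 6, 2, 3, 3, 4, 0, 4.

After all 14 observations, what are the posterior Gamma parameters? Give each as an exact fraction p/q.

obs 1: x=5 → posterior Gamma(10, 11/2)
obs 2: x=3 → posterior Gamma(13, 13/2)
obs 3: x=6 → posterior Gamma(19, 15/2)
obs 4: x=0 → posterior Gamma(19, 17/2)
obs 5: x=3 → posterior Gamma(22, 19/2)
obs 6: x=0 → posterior Gamma(22, 21/2)
obs 7: x=2 → posterior Gamma(24, 23/2)
obs 8: x=6 → posterior Gamma(30, 25/2)
obs 9: x=2 → posterior Gamma(32, 27/2)
obs 10: x=3 → posterior Gamma(35, 29/2)
obs 11: x=3 → posterior Gamma(38, 31/2)
obs 12: x=4 → posterior Gamma(42, 33/2)
obs 13: x=0 → posterior Gamma(42, 35/2)
obs 14: x=4 → posterior Gamma(46, 37/2)

alpha=46, beta=37/2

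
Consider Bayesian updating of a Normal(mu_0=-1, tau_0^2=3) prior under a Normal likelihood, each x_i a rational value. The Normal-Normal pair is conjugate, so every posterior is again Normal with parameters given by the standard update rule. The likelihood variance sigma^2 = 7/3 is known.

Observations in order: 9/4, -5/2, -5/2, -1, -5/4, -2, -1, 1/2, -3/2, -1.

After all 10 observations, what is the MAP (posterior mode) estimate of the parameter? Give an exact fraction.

obs 1: x=9/4 → posterior Normal(53/64, 21/16)
obs 2: x=-5/2 → posterior Normal(-37/100, 21/25)
obs 3: x=-5/2 → posterior Normal(-127/136, 21/34)
obs 4: x=-1 → posterior Normal(-163/172, 21/43)
obs 5: x=-5/4 → posterior Normal(-1, 21/52)
obs 6: x=-2 → posterior Normal(-70/61, 21/61)
obs 7: x=-1 → posterior Normal(-79/70, 3/10)
obs 8: x=1/2 → posterior Normal(-149/158, 21/79)
obs 9: x=-3/2 → posterior Normal(-1, 21/88)
obs 10: x=-1 → posterior Normal(-1, 21/97)

-1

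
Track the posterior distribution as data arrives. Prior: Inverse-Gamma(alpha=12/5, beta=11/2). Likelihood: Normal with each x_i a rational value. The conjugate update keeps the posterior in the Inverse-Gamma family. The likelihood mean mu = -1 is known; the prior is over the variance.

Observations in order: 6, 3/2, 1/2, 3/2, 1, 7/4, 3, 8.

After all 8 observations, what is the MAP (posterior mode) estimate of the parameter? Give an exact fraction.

obs 1: x=6 → posterior Inverse-Gamma(29/10, 30)
obs 2: x=3/2 → posterior Inverse-Gamma(17/5, 265/8)
obs 3: x=1/2 → posterior Inverse-Gamma(39/10, 137/4)
obs 4: x=3/2 → posterior Inverse-Gamma(22/5, 299/8)
obs 5: x=1 → posterior Inverse-Gamma(49/10, 315/8)
obs 6: x=7/4 → posterior Inverse-Gamma(27/5, 1381/32)
obs 7: x=3 → posterior Inverse-Gamma(59/10, 1637/32)
obs 8: x=8 → posterior Inverse-Gamma(32/5, 2933/32)

14665/1184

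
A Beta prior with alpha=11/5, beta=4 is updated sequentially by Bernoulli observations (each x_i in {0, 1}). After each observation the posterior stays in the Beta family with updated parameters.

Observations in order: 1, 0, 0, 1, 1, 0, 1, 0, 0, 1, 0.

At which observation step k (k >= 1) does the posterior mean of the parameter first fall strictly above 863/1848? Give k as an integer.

obs 1: x=1 → posterior Beta(16/5, 4)
obs 2: x=0 → posterior Beta(16/5, 5)
obs 3: x=0 → posterior Beta(16/5, 6)
obs 4: x=1 → posterior Beta(21/5, 6)
obs 5: x=1 → posterior Beta(26/5, 6)
obs 6: x=0 → posterior Beta(26/5, 7)
obs 7: x=1 → posterior Beta(31/5, 7)
obs 8: x=0 → posterior Beta(31/5, 8)
obs 9: x=0 → posterior Beta(31/5, 9)
obs 10: x=1 → posterior Beta(36/5, 9)
obs 11: x=0 → posterior Beta(36/5, 10)

k = 7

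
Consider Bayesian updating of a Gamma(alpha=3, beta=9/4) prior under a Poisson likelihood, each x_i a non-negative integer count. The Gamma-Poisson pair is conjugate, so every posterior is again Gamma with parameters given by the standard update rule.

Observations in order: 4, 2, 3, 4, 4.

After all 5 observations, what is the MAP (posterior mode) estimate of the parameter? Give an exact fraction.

obs 1: x=4 → posterior Gamma(7, 13/4)
obs 2: x=2 → posterior Gamma(9, 17/4)
obs 3: x=3 → posterior Gamma(12, 21/4)
obs 4: x=4 → posterior Gamma(16, 25/4)
obs 5: x=4 → posterior Gamma(20, 29/4)

76/29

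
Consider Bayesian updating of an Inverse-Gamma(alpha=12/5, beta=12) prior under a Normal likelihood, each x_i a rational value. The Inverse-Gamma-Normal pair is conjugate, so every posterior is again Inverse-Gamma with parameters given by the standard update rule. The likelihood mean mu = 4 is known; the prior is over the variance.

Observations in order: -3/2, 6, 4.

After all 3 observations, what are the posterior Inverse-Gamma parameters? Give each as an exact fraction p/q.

obs 1: x=-3/2 → posterior Inverse-Gamma(29/10, 217/8)
obs 2: x=6 → posterior Inverse-Gamma(17/5, 233/8)
obs 3: x=4 → posterior Inverse-Gamma(39/10, 233/8)

alpha=39/10, beta=233/8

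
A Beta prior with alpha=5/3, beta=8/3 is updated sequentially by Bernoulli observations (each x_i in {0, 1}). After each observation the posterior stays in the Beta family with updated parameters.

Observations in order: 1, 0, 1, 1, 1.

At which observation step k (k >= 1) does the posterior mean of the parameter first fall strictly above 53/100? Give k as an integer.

k = 4

obs 1: x=1 → posterior Beta(8/3, 8/3)
obs 2: x=0 → posterior Beta(8/3, 11/3)
obs 3: x=1 → posterior Beta(11/3, 11/3)
obs 4: x=1 → posterior Beta(14/3, 11/3)
obs 5: x=1 → posterior Beta(17/3, 11/3)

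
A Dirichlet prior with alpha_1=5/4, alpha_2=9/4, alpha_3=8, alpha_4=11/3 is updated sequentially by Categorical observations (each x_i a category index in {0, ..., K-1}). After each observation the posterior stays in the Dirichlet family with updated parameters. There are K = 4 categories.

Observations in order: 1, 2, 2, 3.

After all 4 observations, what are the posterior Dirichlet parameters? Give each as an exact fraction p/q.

obs 1: x=1 → posterior Dirichlet(5/4, 13/4, 8, 11/3)
obs 2: x=2 → posterior Dirichlet(5/4, 13/4, 9, 11/3)
obs 3: x=2 → posterior Dirichlet(5/4, 13/4, 10, 11/3)
obs 4: x=3 → posterior Dirichlet(5/4, 13/4, 10, 14/3)

alpha_1=5/4, alpha_2=13/4, alpha_3=10, alpha_4=14/3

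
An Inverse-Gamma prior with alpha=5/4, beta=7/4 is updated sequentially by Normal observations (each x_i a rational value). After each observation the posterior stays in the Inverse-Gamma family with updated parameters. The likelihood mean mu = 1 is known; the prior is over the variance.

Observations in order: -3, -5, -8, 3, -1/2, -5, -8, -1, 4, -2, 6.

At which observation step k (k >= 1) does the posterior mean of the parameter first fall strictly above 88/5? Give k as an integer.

k = 2

obs 1: x=-3 → posterior Inverse-Gamma(7/4, 39/4)
obs 2: x=-5 → posterior Inverse-Gamma(9/4, 111/4)
obs 3: x=-8 → posterior Inverse-Gamma(11/4, 273/4)
obs 4: x=3 → posterior Inverse-Gamma(13/4, 281/4)
obs 5: x=-1/2 → posterior Inverse-Gamma(15/4, 571/8)
obs 6: x=-5 → posterior Inverse-Gamma(17/4, 715/8)
obs 7: x=-8 → posterior Inverse-Gamma(19/4, 1039/8)
obs 8: x=-1 → posterior Inverse-Gamma(21/4, 1055/8)
obs 9: x=4 → posterior Inverse-Gamma(23/4, 1091/8)
obs 10: x=-2 → posterior Inverse-Gamma(25/4, 1127/8)
obs 11: x=6 → posterior Inverse-Gamma(27/4, 1227/8)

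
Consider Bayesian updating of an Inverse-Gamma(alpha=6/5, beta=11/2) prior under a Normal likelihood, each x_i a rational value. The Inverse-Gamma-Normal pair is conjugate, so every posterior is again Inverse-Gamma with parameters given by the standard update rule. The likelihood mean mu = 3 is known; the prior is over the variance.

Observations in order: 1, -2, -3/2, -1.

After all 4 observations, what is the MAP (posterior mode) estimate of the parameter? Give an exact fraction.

obs 1: x=1 → posterior Inverse-Gamma(17/10, 15/2)
obs 2: x=-2 → posterior Inverse-Gamma(11/5, 20)
obs 3: x=-3/2 → posterior Inverse-Gamma(27/10, 241/8)
obs 4: x=-1 → posterior Inverse-Gamma(16/5, 305/8)

1525/168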